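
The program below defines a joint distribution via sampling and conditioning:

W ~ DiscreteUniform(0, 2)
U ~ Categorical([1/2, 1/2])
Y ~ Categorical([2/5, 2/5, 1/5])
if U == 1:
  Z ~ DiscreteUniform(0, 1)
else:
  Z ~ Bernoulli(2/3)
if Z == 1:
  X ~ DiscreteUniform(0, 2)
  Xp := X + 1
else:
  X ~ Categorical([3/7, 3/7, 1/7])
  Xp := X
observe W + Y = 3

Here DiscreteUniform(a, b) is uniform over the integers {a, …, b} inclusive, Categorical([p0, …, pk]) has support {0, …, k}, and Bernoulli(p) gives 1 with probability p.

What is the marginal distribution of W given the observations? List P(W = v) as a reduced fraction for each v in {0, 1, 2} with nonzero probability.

P(W=1) = 1/3, P(W=2) = 2/3

Enumerate traces; 24 have nonzero weight after conditioning:
  (W=1, U=0, Y=2, Z=0, X=0) weight 1/210
  (W=1, U=0, Y=2, Z=0, X=1) weight 1/210
  (W=1, U=0, Y=2, Z=0, X=2) weight 1/630
  (W=1, U=0, Y=2, Z=1, X=0) weight 1/135
  (W=1, U=0, Y=2, Z=1, X=1) weight 1/135
  (W=1, U=0, Y=2, Z=1, X=2) weight 1/135
  (W=1, U=1, Y=2, Z=0, X=0) weight 1/140
  (W=1, U=1, Y=2, Z=0, X=1) weight 1/140
  (W=2, U=0, Y=1, Z=0, X=0) weight 1/105
  … 15 more
Group by W:
  weight(W=1) = 1/15
  weight(W=2) = 2/15
Total weight = 1/15 + 2/15 = 1/5
P(W=1 | obs) = 1/15 / 1/5 = 1/3
P(W=2 | obs) = 2/15 / 1/5 = 2/3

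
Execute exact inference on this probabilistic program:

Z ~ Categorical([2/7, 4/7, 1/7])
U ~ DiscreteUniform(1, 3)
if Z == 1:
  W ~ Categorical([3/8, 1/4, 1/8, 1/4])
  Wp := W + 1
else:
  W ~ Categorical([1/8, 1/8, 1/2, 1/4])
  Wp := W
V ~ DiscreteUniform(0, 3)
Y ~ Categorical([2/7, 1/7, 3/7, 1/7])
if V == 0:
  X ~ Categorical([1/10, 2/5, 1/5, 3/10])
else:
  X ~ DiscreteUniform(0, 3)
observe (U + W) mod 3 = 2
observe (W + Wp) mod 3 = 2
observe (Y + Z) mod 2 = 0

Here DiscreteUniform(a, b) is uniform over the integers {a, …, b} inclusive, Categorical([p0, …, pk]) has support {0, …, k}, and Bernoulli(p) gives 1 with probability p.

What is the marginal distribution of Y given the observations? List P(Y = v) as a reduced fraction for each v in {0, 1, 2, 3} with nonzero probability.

Enumerate traces; 96 have nonzero weight after conditioning:
  (Z=0, U=1, W=1, V=0, Y=0, X=0) weight 1/11760
  (Z=0, U=1, W=1, V=0, Y=0, X=1) weight 1/2940
  (Z=0, U=1, W=1, V=0, Y=0, X=2) weight 1/5880
  (Z=0, U=1, W=1, V=0, Y=0, X=3) weight 1/3920
  (Z=0, U=1, W=1, V=0, Y=2, X=0) weight 1/7840
  (Z=0, U=1, W=1, V=0, Y=2, X=1) weight 1/1960
  (Z=0, U=1, W=1, V=0, Y=2, X=2) weight 1/3920
  (Z=0, U=1, W=1, V=0, Y=2, X=3) weight 3/7840
  (Z=1, U=3, W=2, V=0, Y=1, X=0) weight 1/11760
  (Z=1, U=3, W=2, V=0, Y=3, X=0) weight 1/11760
  … 86 more
Group by Y:
  weight(Y=0) = 1/196
  weight(Y=1) = 1/294
  weight(Y=2) = 3/392
  weight(Y=3) = 1/294
Total weight = 1/196 + 1/294 + 3/392 + 1/294 = 23/1176
P(Y=0 | obs) = 1/196 / 23/1176 = 6/23
P(Y=1 | obs) = 1/294 / 23/1176 = 4/23
P(Y=2 | obs) = 3/392 / 23/1176 = 9/23
P(Y=3 | obs) = 1/294 / 23/1176 = 4/23

P(Y=0) = 6/23, P(Y=1) = 4/23, P(Y=2) = 9/23, P(Y=3) = 4/23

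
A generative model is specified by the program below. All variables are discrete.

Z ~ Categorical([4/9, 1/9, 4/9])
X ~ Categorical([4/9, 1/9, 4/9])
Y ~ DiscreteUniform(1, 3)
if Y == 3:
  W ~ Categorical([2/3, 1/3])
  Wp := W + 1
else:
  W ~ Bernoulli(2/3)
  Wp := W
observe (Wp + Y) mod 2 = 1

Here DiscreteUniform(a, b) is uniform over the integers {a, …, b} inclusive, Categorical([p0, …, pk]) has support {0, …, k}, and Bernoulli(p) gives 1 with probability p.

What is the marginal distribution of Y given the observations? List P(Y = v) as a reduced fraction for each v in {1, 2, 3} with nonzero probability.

P(Y=1) = 1/4, P(Y=2) = 1/2, P(Y=3) = 1/4

Enumerate traces; 27 have nonzero weight after conditioning:
  (Z=0, X=0, Y=1, W=0) weight 16/729
  (Z=0, X=0, Y=2, W=1) weight 32/729
  (Z=0, X=0, Y=3, W=1) weight 16/729
  (Z=0, X=1, Y=1, W=0) weight 4/729
  (Z=0, X=1, Y=2, W=1) weight 8/729
  (Z=0, X=1, Y=3, W=1) weight 4/729
  (Z=0, X=2, Y=1, W=0) weight 16/729
  (Z=0, X=2, Y=2, W=1) weight 32/729
  … 19 more
Group by Y:
  weight(Y=1) = 1/9
  weight(Y=2) = 2/9
  weight(Y=3) = 1/9
Total weight = 1/9 + 2/9 + 1/9 = 4/9
P(Y=1 | obs) = 1/9 / 4/9 = 1/4
P(Y=2 | obs) = 2/9 / 4/9 = 1/2
P(Y=3 | obs) = 1/9 / 4/9 = 1/4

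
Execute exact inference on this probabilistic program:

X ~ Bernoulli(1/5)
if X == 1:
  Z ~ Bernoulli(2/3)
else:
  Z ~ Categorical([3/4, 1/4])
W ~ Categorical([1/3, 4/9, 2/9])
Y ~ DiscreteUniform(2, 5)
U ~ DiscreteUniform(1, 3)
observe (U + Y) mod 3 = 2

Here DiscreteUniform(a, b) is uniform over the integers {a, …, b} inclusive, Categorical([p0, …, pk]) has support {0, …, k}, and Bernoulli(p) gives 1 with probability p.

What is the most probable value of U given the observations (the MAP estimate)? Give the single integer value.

argmax_v P(U = v | obs) = 3

Enumerate traces; 48 have nonzero weight after conditioning:
  (X=0, Z=0, W=0, Y=2, U=3) weight 1/60
  (X=0, Z=0, W=0, Y=3, U=2) weight 1/60
  (X=0, Z=0, W=0, Y=4, U=1) weight 1/60
  (X=0, Z=0, W=0, Y=5, U=3) weight 1/60
  (X=0, Z=0, W=1, Y=2, U=3) weight 1/45
  (X=0, Z=0, W=1, Y=3, U=2) weight 1/45
  (X=0, Z=0, W=1, Y=4, U=1) weight 1/45
  (X=0, Z=0, W=1, Y=5, U=3) weight 1/45
  … 40 more
Group by U:
  weight(U=1) = 1/12
  weight(U=2) = 1/12
  weight(U=3) = 1/6
Total weight = 1/12 + 1/12 + 1/6 = 1/3
P(U=1 | obs) = 1/12 / 1/3 = 1/4
P(U=2 | obs) = 1/12 / 1/3 = 1/4
P(U=3 | obs) = 1/6 / 1/3 = 1/2
argmax = 3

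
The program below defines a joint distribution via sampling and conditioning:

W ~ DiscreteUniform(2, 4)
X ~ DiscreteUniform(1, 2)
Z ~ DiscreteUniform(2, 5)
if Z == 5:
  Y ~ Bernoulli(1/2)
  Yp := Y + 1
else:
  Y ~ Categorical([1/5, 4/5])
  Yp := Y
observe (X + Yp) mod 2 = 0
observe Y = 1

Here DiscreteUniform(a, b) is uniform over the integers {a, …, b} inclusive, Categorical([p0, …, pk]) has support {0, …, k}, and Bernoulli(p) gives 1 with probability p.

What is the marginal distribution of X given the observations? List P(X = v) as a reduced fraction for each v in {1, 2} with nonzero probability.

Enumerate traces; 12 have nonzero weight after conditioning:
  (W=2, X=1, Z=2, Y=1) weight 1/30
  (W=2, X=1, Z=3, Y=1) weight 1/30
  (W=2, X=1, Z=4, Y=1) weight 1/30
  (W=2, X=2, Z=5, Y=1) weight 1/48
  (W=3, X=1, Z=2, Y=1) weight 1/30
  (W=3, X=1, Z=3, Y=1) weight 1/30
  (W=3, X=1, Z=4, Y=1) weight 1/30
  (W=3, X=2, Z=5, Y=1) weight 1/48
  … 4 more
Group by X:
  weight(X=1) = 3/10
  weight(X=2) = 1/16
Total weight = 3/10 + 1/16 = 29/80
P(X=1 | obs) = 3/10 / 29/80 = 24/29
P(X=2 | obs) = 1/16 / 29/80 = 5/29

P(X=1) = 24/29, P(X=2) = 5/29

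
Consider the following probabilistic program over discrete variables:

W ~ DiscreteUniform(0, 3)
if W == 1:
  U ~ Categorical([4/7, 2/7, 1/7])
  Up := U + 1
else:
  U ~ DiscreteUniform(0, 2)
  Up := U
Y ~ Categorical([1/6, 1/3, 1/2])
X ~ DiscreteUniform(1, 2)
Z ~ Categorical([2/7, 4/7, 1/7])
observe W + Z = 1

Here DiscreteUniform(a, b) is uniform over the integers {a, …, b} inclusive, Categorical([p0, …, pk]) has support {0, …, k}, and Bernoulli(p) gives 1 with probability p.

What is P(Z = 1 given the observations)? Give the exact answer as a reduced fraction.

Enumerate traces; 36 have nonzero weight after conditioning:
  (W=0, U=0, Y=0, X=1, Z=1) weight 1/252
  (W=0, U=0, Y=0, X=2, Z=1) weight 1/252
  (W=0, U=0, Y=1, X=1, Z=1) weight 1/126
  (W=0, U=0, Y=1, X=2, Z=1) weight 1/126
  (W=0, U=0, Y=2, X=1, Z=1) weight 1/84
  (W=0, U=0, Y=2, X=2, Z=1) weight 1/84
  (W=0, U=1, Y=0, X=1, Z=1) weight 1/252
  (W=0, U=1, Y=0, X=2, Z=1) weight 1/252
  (W=1, U=0, Y=0, X=1, Z=0) weight 1/294
  … 27 more
Group by Z:
  weight(Z=0) = 1/14
  weight(Z=1) = 1/7
Total weight = 1/14 + 1/7 = 3/14
P(Z=0 | obs) = 1/14 / 3/14 = 1/3
P(Z=1 | obs) = 1/7 / 3/14 = 2/3

P(Z = 1 | obs) = 2/3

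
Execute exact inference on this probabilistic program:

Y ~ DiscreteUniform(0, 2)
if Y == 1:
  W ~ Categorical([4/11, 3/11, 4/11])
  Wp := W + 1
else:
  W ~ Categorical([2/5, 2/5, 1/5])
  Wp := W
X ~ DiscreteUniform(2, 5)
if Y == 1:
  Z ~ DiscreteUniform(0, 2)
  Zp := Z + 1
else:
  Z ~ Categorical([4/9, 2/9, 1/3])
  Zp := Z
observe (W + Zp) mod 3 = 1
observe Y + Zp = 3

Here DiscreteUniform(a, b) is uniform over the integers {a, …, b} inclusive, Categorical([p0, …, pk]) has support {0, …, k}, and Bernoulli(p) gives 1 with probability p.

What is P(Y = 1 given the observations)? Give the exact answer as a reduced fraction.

P(Y = 1 | obs) = 15/26

Enumerate traces; 8 have nonzero weight after conditioning:
  (Y=1, W=2, X=2, Z=1) weight 1/99
  (Y=1, W=2, X=3, Z=1) weight 1/99
  (Y=1, W=2, X=4, Z=1) weight 1/99
  (Y=1, W=2, X=5, Z=1) weight 1/99
  (Y=2, W=0, X=2, Z=1) weight 1/135
  (Y=2, W=0, X=3, Z=1) weight 1/135
  (Y=2, W=0, X=4, Z=1) weight 1/135
  (Y=2, W=0, X=5, Z=1) weight 1/135
Group by Y:
  weight(Y=1) = 4/99
  weight(Y=2) = 4/135
Total weight = 4/99 + 4/135 = 104/1485
P(Y=1 | obs) = 4/99 / 104/1485 = 15/26
P(Y=2 | obs) = 4/135 / 104/1485 = 11/26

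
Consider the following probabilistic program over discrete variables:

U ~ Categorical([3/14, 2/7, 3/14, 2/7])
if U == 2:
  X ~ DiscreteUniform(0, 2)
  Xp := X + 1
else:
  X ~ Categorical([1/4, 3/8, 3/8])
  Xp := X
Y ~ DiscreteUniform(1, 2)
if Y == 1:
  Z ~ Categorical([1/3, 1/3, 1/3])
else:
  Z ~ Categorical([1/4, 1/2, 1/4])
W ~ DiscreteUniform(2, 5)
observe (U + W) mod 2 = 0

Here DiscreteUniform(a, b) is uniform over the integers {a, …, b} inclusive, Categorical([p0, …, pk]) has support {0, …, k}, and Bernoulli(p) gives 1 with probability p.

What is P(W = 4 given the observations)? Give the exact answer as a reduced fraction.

P(W = 4 | obs) = 3/14

Enumerate traces; 144 have nonzero weight after conditioning:
  (U=0, X=0, Y=1, Z=0, W=2) weight 1/448
  (U=0, X=0, Y=1, Z=0, W=4) weight 1/448
  (U=0, X=0, Y=1, Z=1, W=2) weight 1/448
  (U=0, X=0, Y=1, Z=1, W=4) weight 1/448
  (U=0, X=0, Y=1, Z=2, W=2) weight 1/448
  (U=0, X=0, Y=1, Z=2, W=4) weight 1/448
  (U=0, X=0, Y=2, Z=0, W=2) weight 3/1792
  (U=0, X=0, Y=2, Z=0, W=4) weight 3/1792
  (U=1, X=0, Y=1, Z=0, W=3) weight 1/336
  (U=1, X=0, Y=1, Z=0, W=5) weight 1/336
  … 134 more
Group by W:
  weight(W=2) = 3/28
  weight(W=3) = 1/7
  weight(W=4) = 3/28
  weight(W=5) = 1/7
Total weight = 3/28 + 1/7 + 3/28 + 1/7 = 1/2
P(W=2 | obs) = 3/28 / 1/2 = 3/14
P(W=3 | obs) = 1/7 / 1/2 = 2/7
P(W=4 | obs) = 3/28 / 1/2 = 3/14
P(W=5 | obs) = 1/7 / 1/2 = 2/7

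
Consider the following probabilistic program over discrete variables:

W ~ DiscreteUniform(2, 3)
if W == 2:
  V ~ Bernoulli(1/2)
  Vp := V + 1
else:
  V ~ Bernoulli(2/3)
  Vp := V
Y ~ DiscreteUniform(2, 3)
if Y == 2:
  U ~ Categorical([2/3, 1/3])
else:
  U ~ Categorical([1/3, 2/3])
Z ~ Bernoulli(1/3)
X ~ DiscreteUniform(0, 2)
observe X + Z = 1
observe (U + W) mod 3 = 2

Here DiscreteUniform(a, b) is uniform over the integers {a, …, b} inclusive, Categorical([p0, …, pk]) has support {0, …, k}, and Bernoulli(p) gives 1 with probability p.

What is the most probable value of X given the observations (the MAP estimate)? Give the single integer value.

Enumerate traces; 8 have nonzero weight after conditioning:
  (W=2, V=0, Y=2, U=0, Z=0, X=1) weight 1/54
  (W=2, V=0, Y=2, U=0, Z=1, X=0) weight 1/108
  (W=2, V=0, Y=3, U=0, Z=0, X=1) weight 1/108
  (W=2, V=0, Y=3, U=0, Z=1, X=0) weight 1/216
  (W=2, V=1, Y=2, U=0, Z=0, X=1) weight 1/54
  (W=2, V=1, Y=2, U=0, Z=1, X=0) weight 1/108
  (W=2, V=1, Y=3, U=0, Z=0, X=1) weight 1/108
  (W=2, V=1, Y=3, U=0, Z=1, X=0) weight 1/216
Group by X:
  weight(X=0) = 1/36
  weight(X=1) = 1/18
Total weight = 1/36 + 1/18 = 1/12
P(X=0 | obs) = 1/36 / 1/12 = 1/3
P(X=1 | obs) = 1/18 / 1/12 = 2/3
argmax = 1

argmax_v P(X = v | obs) = 1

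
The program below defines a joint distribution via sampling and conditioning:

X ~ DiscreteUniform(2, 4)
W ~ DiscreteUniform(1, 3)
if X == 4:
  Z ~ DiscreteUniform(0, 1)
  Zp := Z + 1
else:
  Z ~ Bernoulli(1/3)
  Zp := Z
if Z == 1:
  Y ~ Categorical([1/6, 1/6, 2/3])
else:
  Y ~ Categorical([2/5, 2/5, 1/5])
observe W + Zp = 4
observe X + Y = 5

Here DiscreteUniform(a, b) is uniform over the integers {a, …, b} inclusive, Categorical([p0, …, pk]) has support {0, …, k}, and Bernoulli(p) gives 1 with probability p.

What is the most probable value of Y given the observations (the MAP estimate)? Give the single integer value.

argmax_v P(Y = v | obs) = 1

Enumerate traces; 3 have nonzero weight after conditioning:
  (X=3, W=3, Z=1, Y=2) weight 2/81
  (X=4, W=2, Z=1, Y=1) weight 1/108
  (X=4, W=3, Z=0, Y=1) weight 1/45
Group by Y:
  weight(Y=1) = 17/540
  weight(Y=2) = 2/81
Total weight = 17/540 + 2/81 = 91/1620
P(Y=1 | obs) = 17/540 / 91/1620 = 51/91
P(Y=2 | obs) = 2/81 / 91/1620 = 40/91
argmax = 1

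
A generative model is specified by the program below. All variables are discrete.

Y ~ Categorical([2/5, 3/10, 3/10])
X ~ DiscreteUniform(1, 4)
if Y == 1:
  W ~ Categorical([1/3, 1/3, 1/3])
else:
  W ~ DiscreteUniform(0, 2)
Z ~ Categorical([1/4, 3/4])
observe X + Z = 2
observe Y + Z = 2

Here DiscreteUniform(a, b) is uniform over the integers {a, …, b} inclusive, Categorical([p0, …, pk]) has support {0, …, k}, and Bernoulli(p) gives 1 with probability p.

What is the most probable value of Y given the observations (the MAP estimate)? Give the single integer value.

Enumerate traces; 6 have nonzero weight after conditioning:
  (Y=1, X=1, W=0, Z=1) weight 3/160
  (Y=1, X=1, W=1, Z=1) weight 3/160
  (Y=1, X=1, W=2, Z=1) weight 3/160
  (Y=2, X=2, W=0, Z=0) weight 1/160
  (Y=2, X=2, W=1, Z=0) weight 1/160
  (Y=2, X=2, W=2, Z=0) weight 1/160
Group by Y:
  weight(Y=1) = 9/160
  weight(Y=2) = 3/160
Total weight = 9/160 + 3/160 = 3/40
P(Y=1 | obs) = 9/160 / 3/40 = 3/4
P(Y=2 | obs) = 3/160 / 3/40 = 1/4
argmax = 1

argmax_v P(Y = v | obs) = 1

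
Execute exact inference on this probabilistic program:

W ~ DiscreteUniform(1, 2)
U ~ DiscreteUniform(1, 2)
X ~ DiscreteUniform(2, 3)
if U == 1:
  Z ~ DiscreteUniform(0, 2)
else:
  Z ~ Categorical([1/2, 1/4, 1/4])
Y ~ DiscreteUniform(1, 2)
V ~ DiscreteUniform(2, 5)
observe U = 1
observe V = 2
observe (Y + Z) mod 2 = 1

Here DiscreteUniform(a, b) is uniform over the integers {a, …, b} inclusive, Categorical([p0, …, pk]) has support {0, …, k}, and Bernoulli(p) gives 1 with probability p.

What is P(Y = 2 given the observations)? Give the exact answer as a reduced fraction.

P(Y = 2 | obs) = 1/3

Enumerate traces; 12 have nonzero weight after conditioning:
  (W=1, U=1, X=2, Z=0, Y=1, V=2) weight 1/192
  (W=1, U=1, X=2, Z=1, Y=2, V=2) weight 1/192
  (W=1, U=1, X=2, Z=2, Y=1, V=2) weight 1/192
  (W=1, U=1, X=3, Z=0, Y=1, V=2) weight 1/192
  (W=1, U=1, X=3, Z=1, Y=2, V=2) weight 1/192
  (W=1, U=1, X=3, Z=2, Y=1, V=2) weight 1/192
  (W=2, U=1, X=2, Z=0, Y=1, V=2) weight 1/192
  (W=2, U=1, X=2, Z=1, Y=2, V=2) weight 1/192
  … 4 more
Group by Y:
  weight(Y=1) = 1/24
  weight(Y=2) = 1/48
Total weight = 1/24 + 1/48 = 1/16
P(Y=1 | obs) = 1/24 / 1/16 = 2/3
P(Y=2 | obs) = 1/48 / 1/16 = 1/3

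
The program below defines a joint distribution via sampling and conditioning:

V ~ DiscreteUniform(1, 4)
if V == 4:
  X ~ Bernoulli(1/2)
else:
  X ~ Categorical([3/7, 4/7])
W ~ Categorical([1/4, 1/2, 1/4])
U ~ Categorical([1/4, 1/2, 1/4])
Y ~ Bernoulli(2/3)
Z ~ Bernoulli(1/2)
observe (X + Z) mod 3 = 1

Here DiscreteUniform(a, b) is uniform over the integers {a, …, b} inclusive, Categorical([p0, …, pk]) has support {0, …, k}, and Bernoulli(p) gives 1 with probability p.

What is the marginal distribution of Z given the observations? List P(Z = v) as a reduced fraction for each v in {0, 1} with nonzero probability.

Enumerate traces; 144 have nonzero weight after conditioning:
  (V=1, X=0, W=0, U=0, Y=0, Z=1) weight 1/896
  (V=1, X=0, W=0, U=0, Y=1, Z=1) weight 1/448
  (V=1, X=0, W=0, U=1, Y=0, Z=1) weight 1/448
  (V=1, X=0, W=0, U=1, Y=1, Z=1) weight 1/224
  (V=1, X=0, W=0, U=2, Y=0, Z=1) weight 1/896
  (V=1, X=0, W=0, U=2, Y=1, Z=1) weight 1/448
  (V=1, X=0, W=1, U=0, Y=0, Z=1) weight 1/448
  (V=1, X=0, W=1, U=0, Y=1, Z=1) weight 1/224
  (V=1, X=1, W=0, U=0, Y=0, Z=0) weight 1/672
  … 135 more
Group by Z:
  weight(Z=0) = 31/112
  weight(Z=1) = 25/112
Total weight = 31/112 + 25/112 = 1/2
P(Z=0 | obs) = 31/112 / 1/2 = 31/56
P(Z=1 | obs) = 25/112 / 1/2 = 25/56

P(Z=0) = 31/56, P(Z=1) = 25/56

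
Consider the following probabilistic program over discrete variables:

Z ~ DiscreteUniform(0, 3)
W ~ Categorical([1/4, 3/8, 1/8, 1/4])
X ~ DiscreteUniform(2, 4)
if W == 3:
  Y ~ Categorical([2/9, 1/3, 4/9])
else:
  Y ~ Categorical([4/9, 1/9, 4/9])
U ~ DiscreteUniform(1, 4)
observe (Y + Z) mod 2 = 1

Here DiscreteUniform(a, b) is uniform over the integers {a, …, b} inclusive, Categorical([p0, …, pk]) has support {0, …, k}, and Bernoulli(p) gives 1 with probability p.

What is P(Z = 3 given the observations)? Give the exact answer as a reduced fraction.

P(Z = 3 | obs) = 5/12

Enumerate traces; 288 have nonzero weight after conditioning:
  (Z=0, W=0, X=2, Y=1, U=1) weight 1/1728
  (Z=0, W=0, X=2, Y=1, U=2) weight 1/1728
  (Z=0, W=0, X=2, Y=1, U=3) weight 1/1728
  (Z=0, W=0, X=2, Y=1, U=4) weight 1/1728
  (Z=0, W=0, X=3, Y=1, U=1) weight 1/1728
  (Z=0, W=0, X=3, Y=1, U=2) weight 1/1728
  (Z=0, W=0, X=3, Y=1, U=3) weight 1/1728
  (Z=0, W=0, X=3, Y=1, U=4) weight 1/1728
  (Z=1, W=0, X=2, Y=0, U=1) weight 1/432
  (Z=2, W=0, X=2, Y=1, U=1) weight 1/1728
  … 278 more
Group by Z:
  weight(Z=0) = 1/24
  weight(Z=1) = 5/24
  weight(Z=2) = 1/24
  weight(Z=3) = 5/24
Total weight = 1/24 + 5/24 + 1/24 + 5/24 = 1/2
P(Z=0 | obs) = 1/24 / 1/2 = 1/12
P(Z=1 | obs) = 5/24 / 1/2 = 5/12
P(Z=2 | obs) = 1/24 / 1/2 = 1/12
P(Z=3 | obs) = 5/24 / 1/2 = 5/12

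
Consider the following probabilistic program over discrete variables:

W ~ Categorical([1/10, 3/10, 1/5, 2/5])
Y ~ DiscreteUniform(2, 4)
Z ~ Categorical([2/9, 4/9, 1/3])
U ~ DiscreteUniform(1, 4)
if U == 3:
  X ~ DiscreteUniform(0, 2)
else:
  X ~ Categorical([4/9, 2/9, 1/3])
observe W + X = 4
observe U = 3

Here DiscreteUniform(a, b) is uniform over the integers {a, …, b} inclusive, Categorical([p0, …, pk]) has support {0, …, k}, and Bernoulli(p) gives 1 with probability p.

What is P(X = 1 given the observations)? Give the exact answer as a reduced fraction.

Enumerate traces; 18 have nonzero weight after conditioning:
  (W=2, Y=2, Z=0, U=3, X=2) weight 1/810
  (W=2, Y=2, Z=1, U=3, X=2) weight 1/405
  (W=2, Y=2, Z=2, U=3, X=2) weight 1/540
  (W=2, Y=3, Z=0, U=3, X=2) weight 1/810
  (W=2, Y=3, Z=1, U=3, X=2) weight 1/405
  (W=2, Y=3, Z=2, U=3, X=2) weight 1/540
  (W=2, Y=4, Z=0, U=3, X=2) weight 1/810
  (W=2, Y=4, Z=1, U=3, X=2) weight 1/405
  (W=3, Y=2, Z=0, U=3, X=1) weight 1/405
  … 9 more
Group by X:
  weight(X=1) = 1/30
  weight(X=2) = 1/60
Total weight = 1/30 + 1/60 = 1/20
P(X=1 | obs) = 1/30 / 1/20 = 2/3
P(X=2 | obs) = 1/60 / 1/20 = 1/3

P(X = 1 | obs) = 2/3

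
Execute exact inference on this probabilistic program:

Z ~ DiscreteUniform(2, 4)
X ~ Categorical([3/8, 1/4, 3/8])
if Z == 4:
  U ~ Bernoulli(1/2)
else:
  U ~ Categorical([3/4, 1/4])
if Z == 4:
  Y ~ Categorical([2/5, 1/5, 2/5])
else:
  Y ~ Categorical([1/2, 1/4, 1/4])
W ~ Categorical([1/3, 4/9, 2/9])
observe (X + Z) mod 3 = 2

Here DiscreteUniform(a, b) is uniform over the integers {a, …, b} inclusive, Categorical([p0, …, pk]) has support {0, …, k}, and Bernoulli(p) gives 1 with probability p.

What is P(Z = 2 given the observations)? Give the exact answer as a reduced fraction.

Enumerate traces; 54 have nonzero weight after conditioning:
  (Z=2, X=0, U=0, Y=0, W=0) weight 1/64
  (Z=2, X=0, U=0, Y=0, W=1) weight 1/48
  (Z=2, X=0, U=0, Y=0, W=2) weight 1/96
  (Z=2, X=0, U=0, Y=1, W=0) weight 1/128
  (Z=2, X=0, U=0, Y=1, W=1) weight 1/96
  (Z=2, X=0, U=0, Y=1, W=2) weight 1/192
  (Z=2, X=0, U=0, Y=2, W=0) weight 1/128
  (Z=2, X=0, U=0, Y=2, W=1) weight 1/96
  (Z=3, X=2, U=0, Y=0, W=0) weight 1/64
  (Z=4, X=1, U=0, Y=0, W=0) weight 1/180
  … 44 more
Group by Z:
  weight(Z=2) = 1/8
  weight(Z=3) = 1/8
  weight(Z=4) = 1/12
Total weight = 1/8 + 1/8 + 1/12 = 1/3
P(Z=2 | obs) = 1/8 / 1/3 = 3/8
P(Z=3 | obs) = 1/8 / 1/3 = 3/8
P(Z=4 | obs) = 1/12 / 1/3 = 1/4

P(Z = 2 | obs) = 3/8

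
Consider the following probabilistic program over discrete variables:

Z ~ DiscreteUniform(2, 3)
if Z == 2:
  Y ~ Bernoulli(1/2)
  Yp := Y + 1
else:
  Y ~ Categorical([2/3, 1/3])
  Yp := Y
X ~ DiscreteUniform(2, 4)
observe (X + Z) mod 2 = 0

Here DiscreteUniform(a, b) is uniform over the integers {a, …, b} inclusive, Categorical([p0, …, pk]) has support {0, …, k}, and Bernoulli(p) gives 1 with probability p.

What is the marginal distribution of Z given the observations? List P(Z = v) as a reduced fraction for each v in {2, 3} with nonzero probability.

P(Z=2) = 2/3, P(Z=3) = 1/3

Enumerate traces; 6 have nonzero weight after conditioning:
  (Z=2, Y=0, X=2) weight 1/12
  (Z=2, Y=0, X=4) weight 1/12
  (Z=2, Y=1, X=2) weight 1/12
  (Z=2, Y=1, X=4) weight 1/12
  (Z=3, Y=0, X=3) weight 1/9
  (Z=3, Y=1, X=3) weight 1/18
Group by Z:
  weight(Z=2) = 1/3
  weight(Z=3) = 1/6
Total weight = 1/3 + 1/6 = 1/2
P(Z=2 | obs) = 1/3 / 1/2 = 2/3
P(Z=3 | obs) = 1/6 / 1/2 = 1/3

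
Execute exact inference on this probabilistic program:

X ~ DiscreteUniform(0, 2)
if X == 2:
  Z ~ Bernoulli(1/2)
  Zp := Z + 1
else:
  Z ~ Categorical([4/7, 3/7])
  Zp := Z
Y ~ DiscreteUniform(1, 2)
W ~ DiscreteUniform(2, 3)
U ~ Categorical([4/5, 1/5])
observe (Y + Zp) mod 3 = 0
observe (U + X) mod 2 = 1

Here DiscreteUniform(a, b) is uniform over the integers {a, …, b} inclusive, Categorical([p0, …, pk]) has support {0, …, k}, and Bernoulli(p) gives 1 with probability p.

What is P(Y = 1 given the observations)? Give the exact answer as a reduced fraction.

Enumerate traces; 8 have nonzero weight after conditioning:
  (X=0, Z=1, Y=2, W=2, U=1) weight 1/140
  (X=0, Z=1, Y=2, W=3, U=1) weight 1/140
  (X=1, Z=1, Y=2, W=2, U=0) weight 1/35
  (X=1, Z=1, Y=2, W=3, U=0) weight 1/35
  (X=2, Z=0, Y=2, W=2, U=1) weight 1/120
  (X=2, Z=0, Y=2, W=3, U=1) weight 1/120
  (X=2, Z=1, Y=1, W=2, U=1) weight 1/120
  (X=2, Z=1, Y=1, W=3, U=1) weight 1/120
Group by Y:
  weight(Y=1) = 1/60
  weight(Y=2) = 37/420
Total weight = 1/60 + 37/420 = 11/105
P(Y=1 | obs) = 1/60 / 11/105 = 7/44
P(Y=2 | obs) = 37/420 / 11/105 = 37/44

P(Y = 1 | obs) = 7/44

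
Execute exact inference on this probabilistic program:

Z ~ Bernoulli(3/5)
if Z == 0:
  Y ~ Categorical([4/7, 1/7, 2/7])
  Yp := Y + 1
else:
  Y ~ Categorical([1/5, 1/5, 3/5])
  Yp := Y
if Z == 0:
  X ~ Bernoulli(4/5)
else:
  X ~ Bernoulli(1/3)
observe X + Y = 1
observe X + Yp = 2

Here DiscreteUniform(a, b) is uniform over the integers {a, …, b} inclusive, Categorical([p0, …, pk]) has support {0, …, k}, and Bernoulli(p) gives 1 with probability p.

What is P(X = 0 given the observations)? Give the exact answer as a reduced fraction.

Enumerate traces; 2 have nonzero weight after conditioning:
  (Z=0, Y=0, X=1) weight 32/175
  (Z=0, Y=1, X=0) weight 2/175
Group by X:
  weight(X=0) = 2/175
  weight(X=1) = 32/175
Total weight = 2/175 + 32/175 = 34/175
P(X=0 | obs) = 2/175 / 34/175 = 1/17
P(X=1 | obs) = 32/175 / 34/175 = 16/17

P(X = 0 | obs) = 1/17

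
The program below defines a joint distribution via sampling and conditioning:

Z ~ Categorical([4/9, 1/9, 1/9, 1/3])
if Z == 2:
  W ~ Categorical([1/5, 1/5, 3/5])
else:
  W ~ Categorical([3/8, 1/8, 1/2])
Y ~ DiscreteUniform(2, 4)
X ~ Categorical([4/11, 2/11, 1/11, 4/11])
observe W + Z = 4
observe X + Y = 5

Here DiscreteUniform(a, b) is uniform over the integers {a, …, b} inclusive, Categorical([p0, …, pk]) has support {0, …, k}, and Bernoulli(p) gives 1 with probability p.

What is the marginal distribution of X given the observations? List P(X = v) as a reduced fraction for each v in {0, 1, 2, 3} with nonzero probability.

P(X=1) = 2/7, P(X=2) = 1/7, P(X=3) = 4/7

Enumerate traces; 6 have nonzero weight after conditioning:
  (Z=2, W=2, Y=2, X=3) weight 4/495
  (Z=2, W=2, Y=3, X=2) weight 1/495
  (Z=2, W=2, Y=4, X=1) weight 2/495
  (Z=3, W=1, Y=2, X=3) weight 1/198
  (Z=3, W=1, Y=3, X=2) weight 1/792
  (Z=3, W=1, Y=4, X=1) weight 1/396
Group by X:
  weight(X=1) = 13/1980
  weight(X=2) = 13/3960
  weight(X=3) = 13/990
Total weight = 13/1980 + 13/3960 + 13/990 = 91/3960
P(X=1 | obs) = 13/1980 / 91/3960 = 2/7
P(X=2 | obs) = 13/3960 / 91/3960 = 1/7
P(X=3 | obs) = 13/990 / 91/3960 = 4/7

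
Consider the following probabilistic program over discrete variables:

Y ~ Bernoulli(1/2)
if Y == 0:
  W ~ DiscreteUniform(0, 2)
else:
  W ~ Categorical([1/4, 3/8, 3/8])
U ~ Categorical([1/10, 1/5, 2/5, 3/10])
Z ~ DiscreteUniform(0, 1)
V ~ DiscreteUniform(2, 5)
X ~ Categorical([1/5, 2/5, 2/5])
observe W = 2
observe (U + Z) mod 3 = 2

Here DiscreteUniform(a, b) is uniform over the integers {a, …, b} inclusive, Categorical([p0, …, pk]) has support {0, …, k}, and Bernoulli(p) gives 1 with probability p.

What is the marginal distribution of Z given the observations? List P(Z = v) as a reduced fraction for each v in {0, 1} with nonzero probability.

Enumerate traces; 48 have nonzero weight after conditioning:
  (Y=0, W=2, U=1, Z=1, V=2, X=0) weight 1/1200
  (Y=0, W=2, U=1, Z=1, V=2, X=1) weight 1/600
  (Y=0, W=2, U=1, Z=1, V=2, X=2) weight 1/600
  (Y=0, W=2, U=1, Z=1, V=3, X=0) weight 1/1200
  (Y=0, W=2, U=1, Z=1, V=3, X=1) weight 1/600
  (Y=0, W=2, U=1, Z=1, V=3, X=2) weight 1/600
  (Y=0, W=2, U=1, Z=1, V=4, X=0) weight 1/1200
  (Y=0, W=2, U=1, Z=1, V=4, X=1) weight 1/600
  (Y=0, W=2, U=2, Z=0, V=2, X=0) weight 1/600
  … 39 more
Group by Z:
  weight(Z=0) = 17/240
  weight(Z=1) = 17/480
Total weight = 17/240 + 17/480 = 17/160
P(Z=0 | obs) = 17/240 / 17/160 = 2/3
P(Z=1 | obs) = 17/480 / 17/160 = 1/3

P(Z=0) = 2/3, P(Z=1) = 1/3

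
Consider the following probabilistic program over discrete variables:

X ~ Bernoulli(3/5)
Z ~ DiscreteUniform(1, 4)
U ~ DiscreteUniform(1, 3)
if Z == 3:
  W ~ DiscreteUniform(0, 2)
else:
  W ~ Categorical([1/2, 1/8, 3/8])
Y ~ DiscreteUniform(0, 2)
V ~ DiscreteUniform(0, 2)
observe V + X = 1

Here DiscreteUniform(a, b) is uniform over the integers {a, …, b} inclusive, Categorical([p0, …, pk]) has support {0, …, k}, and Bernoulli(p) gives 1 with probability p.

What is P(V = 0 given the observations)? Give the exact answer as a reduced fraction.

Enumerate traces; 216 have nonzero weight after conditioning:
  (X=0, Z=1, U=1, W=0, Y=0, V=1) weight 1/540
  (X=0, Z=1, U=1, W=0, Y=1, V=1) weight 1/540
  (X=0, Z=1, U=1, W=0, Y=2, V=1) weight 1/540
  (X=0, Z=1, U=1, W=1, Y=0, V=1) weight 1/2160
  (X=0, Z=1, U=1, W=1, Y=1, V=1) weight 1/2160
  (X=0, Z=1, U=1, W=1, Y=2, V=1) weight 1/2160
  (X=0, Z=1, U=1, W=2, Y=0, V=1) weight 1/720
  (X=0, Z=1, U=1, W=2, Y=1, V=1) weight 1/720
  (X=1, Z=1, U=1, W=0, Y=0, V=0) weight 1/360
  … 207 more
Group by V:
  weight(V=0) = 1/5
  weight(V=1) = 2/15
Total weight = 1/5 + 2/15 = 1/3
P(V=0 | obs) = 1/5 / 1/3 = 3/5
P(V=1 | obs) = 2/15 / 1/3 = 2/5

P(V = 0 | obs) = 3/5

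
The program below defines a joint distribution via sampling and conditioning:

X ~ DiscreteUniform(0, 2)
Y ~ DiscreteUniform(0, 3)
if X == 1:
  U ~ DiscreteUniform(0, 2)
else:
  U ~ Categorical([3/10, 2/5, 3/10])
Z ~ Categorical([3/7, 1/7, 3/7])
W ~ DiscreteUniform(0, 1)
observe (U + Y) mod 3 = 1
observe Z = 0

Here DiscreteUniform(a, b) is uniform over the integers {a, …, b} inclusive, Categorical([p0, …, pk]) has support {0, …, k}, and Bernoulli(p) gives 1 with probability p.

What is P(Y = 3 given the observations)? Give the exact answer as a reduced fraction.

P(Y = 3 | obs) = 17/62

Enumerate traces; 24 have nonzero weight after conditioning:
  (X=0, Y=0, U=1, Z=0, W=0) weight 1/140
  (X=0, Y=0, U=1, Z=0, W=1) weight 1/140
  (X=0, Y=1, U=0, Z=0, W=0) weight 3/560
  (X=0, Y=1, U=0, Z=0, W=1) weight 3/560
  (X=0, Y=2, U=2, Z=0, W=0) weight 3/560
  (X=0, Y=2, U=2, Z=0, W=1) weight 3/560
  (X=0, Y=3, U=1, Z=0, W=0) weight 1/140
  (X=0, Y=3, U=1, Z=0, W=1) weight 1/140
  … 16 more
Group by Y:
  weight(Y=0) = 17/420
  weight(Y=1) = 1/30
  weight(Y=2) = 1/30
  weight(Y=3) = 17/420
Total weight = 17/420 + 1/30 + 1/30 + 17/420 = 31/210
P(Y=0 | obs) = 17/420 / 31/210 = 17/62
P(Y=1 | obs) = 1/30 / 31/210 = 7/31
P(Y=2 | obs) = 1/30 / 31/210 = 7/31
P(Y=3 | obs) = 17/420 / 31/210 = 17/62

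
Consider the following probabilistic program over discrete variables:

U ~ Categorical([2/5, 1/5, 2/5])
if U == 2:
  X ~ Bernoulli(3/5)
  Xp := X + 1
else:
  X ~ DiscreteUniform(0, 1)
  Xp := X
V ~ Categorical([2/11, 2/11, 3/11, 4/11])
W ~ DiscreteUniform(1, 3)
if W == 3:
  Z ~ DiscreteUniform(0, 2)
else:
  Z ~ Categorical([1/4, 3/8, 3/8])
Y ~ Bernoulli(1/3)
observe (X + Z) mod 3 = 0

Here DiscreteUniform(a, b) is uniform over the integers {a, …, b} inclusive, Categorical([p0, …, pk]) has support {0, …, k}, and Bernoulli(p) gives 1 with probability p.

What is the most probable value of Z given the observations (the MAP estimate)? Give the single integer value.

Enumerate traces; 144 have nonzero weight after conditioning:
  (U=0, X=0, V=0, W=1, Z=0, Y=0) weight 1/495
  (U=0, X=0, V=0, W=1, Z=0, Y=1) weight 1/990
  (U=0, X=0, V=0, W=2, Z=0, Y=0) weight 1/495
  (U=0, X=0, V=0, W=2, Z=0, Y=1) weight 1/990
  (U=0, X=0, V=0, W=3, Z=0, Y=0) weight 4/1485
  (U=0, X=0, V=0, W=3, Z=0, Y=1) weight 2/1485
  (U=0, X=0, V=1, W=1, Z=0, Y=0) weight 1/495
  (U=0, X=0, V=1, W=1, Z=0, Y=1) weight 1/990
  (U=0, X=1, V=0, W=1, Z=2, Y=0) weight 1/330
  … 135 more
Group by Z:
  weight(Z=0) = 23/180
  weight(Z=2) = 39/200
Total weight = 23/180 + 39/200 = 581/1800
P(Z=0 | obs) = 23/180 / 581/1800 = 230/581
P(Z=2 | obs) = 39/200 / 581/1800 = 351/581
argmax = 2

argmax_v P(Z = v | obs) = 2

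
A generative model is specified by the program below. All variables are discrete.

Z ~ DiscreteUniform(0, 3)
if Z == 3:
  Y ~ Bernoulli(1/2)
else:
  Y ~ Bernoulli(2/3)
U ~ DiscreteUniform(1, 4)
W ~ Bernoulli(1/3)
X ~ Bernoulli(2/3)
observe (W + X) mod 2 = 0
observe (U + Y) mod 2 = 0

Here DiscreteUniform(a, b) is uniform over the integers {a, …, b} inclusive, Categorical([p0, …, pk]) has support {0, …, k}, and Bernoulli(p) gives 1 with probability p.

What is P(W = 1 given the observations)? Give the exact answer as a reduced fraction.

Enumerate traces; 32 have nonzero weight after conditioning:
  (Z=0, Y=0, U=2, W=0, X=0) weight 1/216
  (Z=0, Y=0, U=2, W=1, X=1) weight 1/216
  (Z=0, Y=0, U=4, W=0, X=0) weight 1/216
  (Z=0, Y=0, U=4, W=1, X=1) weight 1/216
  (Z=0, Y=1, U=1, W=0, X=0) weight 1/108
  (Z=0, Y=1, U=1, W=1, X=1) weight 1/108
  (Z=0, Y=1, U=3, W=0, X=0) weight 1/108
  (Z=0, Y=1, U=3, W=1, X=1) weight 1/108
  … 24 more
Group by W:
  weight(W=0) = 1/9
  weight(W=1) = 1/9
Total weight = 1/9 + 1/9 = 2/9
P(W=0 | obs) = 1/9 / 2/9 = 1/2
P(W=1 | obs) = 1/9 / 2/9 = 1/2

P(W = 1 | obs) = 1/2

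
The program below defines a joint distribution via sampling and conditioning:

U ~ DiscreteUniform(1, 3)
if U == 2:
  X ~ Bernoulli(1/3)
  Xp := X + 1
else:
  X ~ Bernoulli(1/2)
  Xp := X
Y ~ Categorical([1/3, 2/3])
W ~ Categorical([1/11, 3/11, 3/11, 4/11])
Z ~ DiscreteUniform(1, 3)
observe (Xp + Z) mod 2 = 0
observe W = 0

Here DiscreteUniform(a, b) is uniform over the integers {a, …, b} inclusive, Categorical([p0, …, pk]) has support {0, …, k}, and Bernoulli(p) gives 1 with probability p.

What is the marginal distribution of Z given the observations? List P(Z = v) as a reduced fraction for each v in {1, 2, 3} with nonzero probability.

P(Z=1) = 5/14, P(Z=2) = 2/7, P(Z=3) = 5/14

Enumerate traces; 18 have nonzero weight after conditioning:
  (U=1, X=0, Y=0, W=0, Z=2) weight 1/594
  (U=1, X=0, Y=1, W=0, Z=2) weight 1/297
  (U=1, X=1, Y=0, W=0, Z=1) weight 1/594
  (U=1, X=1, Y=0, W=0, Z=3) weight 1/594
  (U=1, X=1, Y=1, W=0, Z=1) weight 1/297
  (U=1, X=1, Y=1, W=0, Z=3) weight 1/297
  (U=2, X=0, Y=0, W=0, Z=1) weight 2/891
  (U=2, X=0, Y=0, W=0, Z=3) weight 2/891
  … 10 more
Group by Z:
  weight(Z=1) = 5/297
  weight(Z=2) = 4/297
  weight(Z=3) = 5/297
Total weight = 5/297 + 4/297 + 5/297 = 14/297
P(Z=1 | obs) = 5/297 / 14/297 = 5/14
P(Z=2 | obs) = 4/297 / 14/297 = 2/7
P(Z=3 | obs) = 5/297 / 14/297 = 5/14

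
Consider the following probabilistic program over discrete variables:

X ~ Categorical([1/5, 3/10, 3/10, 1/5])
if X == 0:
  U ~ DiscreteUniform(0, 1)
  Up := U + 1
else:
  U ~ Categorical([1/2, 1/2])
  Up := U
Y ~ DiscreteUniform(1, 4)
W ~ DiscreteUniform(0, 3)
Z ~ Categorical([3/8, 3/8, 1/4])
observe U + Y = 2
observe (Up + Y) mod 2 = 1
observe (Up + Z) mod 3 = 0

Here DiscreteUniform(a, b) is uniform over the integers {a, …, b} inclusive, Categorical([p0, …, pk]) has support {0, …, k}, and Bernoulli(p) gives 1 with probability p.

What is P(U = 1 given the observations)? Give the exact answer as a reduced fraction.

P(U = 1 | obs) = 3/5

Enumerate traces; 8 have nonzero weight after conditioning:
  (X=0, U=0, Y=2, W=0, Z=2) weight 1/640
  (X=0, U=0, Y=2, W=1, Z=2) weight 1/640
  (X=0, U=0, Y=2, W=2, Z=2) weight 1/640
  (X=0, U=0, Y=2, W=3, Z=2) weight 1/640
  (X=0, U=1, Y=1, W=0, Z=1) weight 3/1280
  (X=0, U=1, Y=1, W=1, Z=1) weight 3/1280
  (X=0, U=1, Y=1, W=2, Z=1) weight 3/1280
  (X=0, U=1, Y=1, W=3, Z=1) weight 3/1280
Group by U:
  weight(U=0) = 1/160
  weight(U=1) = 3/320
Total weight = 1/160 + 3/320 = 1/64
P(U=0 | obs) = 1/160 / 1/64 = 2/5
P(U=1 | obs) = 3/320 / 1/64 = 3/5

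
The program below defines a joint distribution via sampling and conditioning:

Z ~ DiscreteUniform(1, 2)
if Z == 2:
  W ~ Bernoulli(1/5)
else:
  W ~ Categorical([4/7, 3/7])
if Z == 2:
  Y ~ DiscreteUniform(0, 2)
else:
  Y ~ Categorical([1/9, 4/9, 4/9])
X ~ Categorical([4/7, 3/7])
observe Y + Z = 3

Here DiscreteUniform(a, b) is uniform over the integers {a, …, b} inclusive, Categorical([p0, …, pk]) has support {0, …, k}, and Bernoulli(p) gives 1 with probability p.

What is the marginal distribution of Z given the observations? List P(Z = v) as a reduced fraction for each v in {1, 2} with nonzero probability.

P(Z=1) = 4/7, P(Z=2) = 3/7

Enumerate traces; 8 have nonzero weight after conditioning:
  (Z=1, W=0, Y=2, X=0) weight 32/441
  (Z=1, W=0, Y=2, X=1) weight 8/147
  (Z=1, W=1, Y=2, X=0) weight 8/147
  (Z=1, W=1, Y=2, X=1) weight 2/49
  (Z=2, W=0, Y=1, X=0) weight 8/105
  (Z=2, W=0, Y=1, X=1) weight 2/35
  (Z=2, W=1, Y=1, X=0) weight 2/105
  (Z=2, W=1, Y=1, X=1) weight 1/70
Group by Z:
  weight(Z=1) = 2/9
  weight(Z=2) = 1/6
Total weight = 2/9 + 1/6 = 7/18
P(Z=1 | obs) = 2/9 / 7/18 = 4/7
P(Z=2 | obs) = 1/6 / 7/18 = 3/7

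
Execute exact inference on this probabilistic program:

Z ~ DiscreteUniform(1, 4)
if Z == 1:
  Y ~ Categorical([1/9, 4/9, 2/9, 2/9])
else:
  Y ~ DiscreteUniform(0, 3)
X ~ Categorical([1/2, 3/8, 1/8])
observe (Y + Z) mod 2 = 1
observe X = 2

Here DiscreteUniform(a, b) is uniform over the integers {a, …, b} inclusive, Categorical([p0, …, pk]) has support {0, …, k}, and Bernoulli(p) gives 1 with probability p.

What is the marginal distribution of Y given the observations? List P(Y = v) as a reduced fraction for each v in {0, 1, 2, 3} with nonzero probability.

P(Y=0) = 13/66, P(Y=1) = 3/11, P(Y=2) = 17/66, P(Y=3) = 3/11

Enumerate traces; 8 have nonzero weight after conditioning:
  (Z=1, Y=0, X=2) weight 1/288
  (Z=1, Y=2, X=2) weight 1/144
  (Z=2, Y=1, X=2) weight 1/128
  (Z=2, Y=3, X=2) weight 1/128
  (Z=3, Y=0, X=2) weight 1/128
  (Z=3, Y=2, X=2) weight 1/128
  (Z=4, Y=1, X=2) weight 1/128
  (Z=4, Y=3, X=2) weight 1/128
Group by Y:
  weight(Y=0) = 13/1152
  weight(Y=1) = 1/64
  weight(Y=2) = 17/1152
  weight(Y=3) = 1/64
Total weight = 13/1152 + 1/64 + 17/1152 + 1/64 = 11/192
P(Y=0 | obs) = 13/1152 / 11/192 = 13/66
P(Y=1 | obs) = 1/64 / 11/192 = 3/11
P(Y=2 | obs) = 17/1152 / 11/192 = 17/66
P(Y=3 | obs) = 1/64 / 11/192 = 3/11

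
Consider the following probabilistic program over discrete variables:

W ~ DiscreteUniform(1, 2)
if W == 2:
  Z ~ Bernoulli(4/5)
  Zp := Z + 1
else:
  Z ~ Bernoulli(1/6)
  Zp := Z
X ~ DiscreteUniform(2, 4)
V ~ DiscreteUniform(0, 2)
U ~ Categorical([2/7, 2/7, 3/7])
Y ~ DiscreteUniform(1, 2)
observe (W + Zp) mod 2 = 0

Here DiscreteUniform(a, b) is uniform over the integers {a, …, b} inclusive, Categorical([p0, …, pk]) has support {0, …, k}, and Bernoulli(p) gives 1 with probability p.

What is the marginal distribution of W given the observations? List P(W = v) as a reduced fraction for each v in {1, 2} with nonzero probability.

P(W=1) = 5/29, P(W=2) = 24/29

Enumerate traces; 108 have nonzero weight after conditioning:
  (W=1, Z=1, X=2, V=0, U=0, Y=1) weight 1/756
  (W=1, Z=1, X=2, V=0, U=0, Y=2) weight 1/756
  (W=1, Z=1, X=2, V=0, U=1, Y=1) weight 1/756
  (W=1, Z=1, X=2, V=0, U=1, Y=2) weight 1/756
  (W=1, Z=1, X=2, V=0, U=2, Y=1) weight 1/504
  (W=1, Z=1, X=2, V=0, U=2, Y=2) weight 1/504
  (W=1, Z=1, X=2, V=1, U=0, Y=1) weight 1/756
  (W=1, Z=1, X=2, V=1, U=0, Y=2) weight 1/756
  (W=2, Z=1, X=2, V=0, U=0, Y=1) weight 2/315
  … 99 more
Group by W:
  weight(W=1) = 1/12
  weight(W=2) = 2/5
Total weight = 1/12 + 2/5 = 29/60
P(W=1 | obs) = 1/12 / 29/60 = 5/29
P(W=2 | obs) = 2/5 / 29/60 = 24/29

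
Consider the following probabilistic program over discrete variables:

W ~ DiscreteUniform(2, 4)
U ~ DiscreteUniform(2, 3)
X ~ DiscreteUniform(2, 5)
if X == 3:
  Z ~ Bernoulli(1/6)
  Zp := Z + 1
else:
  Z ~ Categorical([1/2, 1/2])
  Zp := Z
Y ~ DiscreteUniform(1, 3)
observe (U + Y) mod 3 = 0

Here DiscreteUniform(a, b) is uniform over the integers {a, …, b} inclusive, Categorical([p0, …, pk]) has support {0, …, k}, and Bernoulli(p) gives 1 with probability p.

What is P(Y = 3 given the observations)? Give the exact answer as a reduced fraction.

P(Y = 3 | obs) = 1/2

Enumerate traces; 48 have nonzero weight after conditioning:
  (W=2, U=2, X=2, Z=0, Y=1) weight 1/144
  (W=2, U=2, X=2, Z=1, Y=1) weight 1/144
  (W=2, U=2, X=3, Z=0, Y=1) weight 5/432
  (W=2, U=2, X=3, Z=1, Y=1) weight 1/432
  (W=2, U=2, X=4, Z=0, Y=1) weight 1/144
  (W=2, U=2, X=4, Z=1, Y=1) weight 1/144
  (W=2, U=2, X=5, Z=0, Y=1) weight 1/144
  (W=2, U=2, X=5, Z=1, Y=1) weight 1/144
  (W=2, U=3, X=2, Z=0, Y=3) weight 1/144
  … 39 more
Group by Y:
  weight(Y=1) = 1/6
  weight(Y=3) = 1/6
Total weight = 1/6 + 1/6 = 1/3
P(Y=1 | obs) = 1/6 / 1/3 = 1/2
P(Y=3 | obs) = 1/6 / 1/3 = 1/2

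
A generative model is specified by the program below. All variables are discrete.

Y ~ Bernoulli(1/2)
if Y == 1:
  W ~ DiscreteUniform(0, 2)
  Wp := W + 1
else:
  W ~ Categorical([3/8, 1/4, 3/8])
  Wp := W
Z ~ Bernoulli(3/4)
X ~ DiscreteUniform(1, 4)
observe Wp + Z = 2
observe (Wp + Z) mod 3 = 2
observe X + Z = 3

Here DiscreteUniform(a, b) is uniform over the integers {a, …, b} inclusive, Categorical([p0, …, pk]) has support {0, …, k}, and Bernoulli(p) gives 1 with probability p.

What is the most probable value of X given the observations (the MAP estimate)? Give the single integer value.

argmax_v P(X = v | obs) = 2

Enumerate traces; 4 have nonzero weight after conditioning:
  (Y=0, W=1, Z=1, X=2) weight 3/128
  (Y=0, W=2, Z=0, X=3) weight 3/256
  (Y=1, W=0, Z=1, X=2) weight 1/32
  (Y=1, W=1, Z=0, X=3) weight 1/96
Group by X:
  weight(X=2) = 7/128
  weight(X=3) = 17/768
Total weight = 7/128 + 17/768 = 59/768
P(X=2 | obs) = 7/128 / 59/768 = 42/59
P(X=3 | obs) = 17/768 / 59/768 = 17/59
argmax = 2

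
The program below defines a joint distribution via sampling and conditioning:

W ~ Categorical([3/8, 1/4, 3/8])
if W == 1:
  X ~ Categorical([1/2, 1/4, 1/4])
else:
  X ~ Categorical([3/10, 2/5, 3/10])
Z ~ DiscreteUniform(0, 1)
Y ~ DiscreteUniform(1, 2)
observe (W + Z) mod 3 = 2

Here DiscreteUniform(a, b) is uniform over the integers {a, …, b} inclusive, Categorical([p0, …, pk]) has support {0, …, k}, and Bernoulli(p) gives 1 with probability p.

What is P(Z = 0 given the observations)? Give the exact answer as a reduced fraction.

Enumerate traces; 12 have nonzero weight after conditioning:
  (W=1, X=0, Z=1, Y=1) weight 1/32
  (W=1, X=0, Z=1, Y=2) weight 1/32
  (W=1, X=1, Z=1, Y=1) weight 1/64
  (W=1, X=1, Z=1, Y=2) weight 1/64
  (W=1, X=2, Z=1, Y=1) weight 1/64
  (W=1, X=2, Z=1, Y=2) weight 1/64
  (W=2, X=0, Z=0, Y=1) weight 9/320
  (W=2, X=0, Z=0, Y=2) weight 9/320
  … 4 more
Group by Z:
  weight(Z=0) = 3/16
  weight(Z=1) = 1/8
Total weight = 3/16 + 1/8 = 5/16
P(Z=0 | obs) = 3/16 / 5/16 = 3/5
P(Z=1 | obs) = 1/8 / 5/16 = 2/5

P(Z = 0 | obs) = 3/5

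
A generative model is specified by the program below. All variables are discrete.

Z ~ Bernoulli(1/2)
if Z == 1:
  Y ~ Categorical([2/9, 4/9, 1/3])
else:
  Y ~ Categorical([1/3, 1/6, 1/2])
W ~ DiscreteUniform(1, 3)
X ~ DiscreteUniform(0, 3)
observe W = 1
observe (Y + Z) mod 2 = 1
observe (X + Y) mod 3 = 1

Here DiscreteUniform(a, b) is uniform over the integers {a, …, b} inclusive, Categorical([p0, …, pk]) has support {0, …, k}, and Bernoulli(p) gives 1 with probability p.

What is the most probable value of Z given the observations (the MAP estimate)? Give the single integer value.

argmax_v P(Z = v | obs) = 1

Enumerate traces; 4 have nonzero weight after conditioning:
  (Z=0, Y=1, W=1, X=0) weight 1/144
  (Z=0, Y=1, W=1, X=3) weight 1/144
  (Z=1, Y=0, W=1, X=1) weight 1/108
  (Z=1, Y=2, W=1, X=2) weight 1/72
Group by Z:
  weight(Z=0) = 1/72
  weight(Z=1) = 5/216
Total weight = 1/72 + 5/216 = 1/27
P(Z=0 | obs) = 1/72 / 1/27 = 3/8
P(Z=1 | obs) = 5/216 / 1/27 = 5/8
argmax = 1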